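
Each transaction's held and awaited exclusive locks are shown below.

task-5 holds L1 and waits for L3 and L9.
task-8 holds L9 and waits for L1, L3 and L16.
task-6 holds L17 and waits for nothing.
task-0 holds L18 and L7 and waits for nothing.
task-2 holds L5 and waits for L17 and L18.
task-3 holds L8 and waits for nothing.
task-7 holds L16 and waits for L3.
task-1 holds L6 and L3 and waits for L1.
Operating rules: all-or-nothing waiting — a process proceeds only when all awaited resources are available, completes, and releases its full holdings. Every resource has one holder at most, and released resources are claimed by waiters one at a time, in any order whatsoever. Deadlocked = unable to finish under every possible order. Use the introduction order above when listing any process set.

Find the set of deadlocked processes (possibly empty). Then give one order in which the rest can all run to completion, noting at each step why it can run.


The deadlocked set is task-5, task-8, task-7 and task-1.
Key observation: nobody on the ring task-5 -> task-8 -> task-5 can start until another member finishes, which never happens; task-7 and task-1 are caught in further circular waits.
One completion order for the rest: task-6, task-0, task-3, task-2.
Check, step by step:
  run task-6 (it waits on nothing); releases L17
  run task-0 (it waits on nothing); releases L18 and L7
  run task-3 (it waits on nothing); releases L8
  task-2 waits on L17 and L18 — all released -> runs and releases L5


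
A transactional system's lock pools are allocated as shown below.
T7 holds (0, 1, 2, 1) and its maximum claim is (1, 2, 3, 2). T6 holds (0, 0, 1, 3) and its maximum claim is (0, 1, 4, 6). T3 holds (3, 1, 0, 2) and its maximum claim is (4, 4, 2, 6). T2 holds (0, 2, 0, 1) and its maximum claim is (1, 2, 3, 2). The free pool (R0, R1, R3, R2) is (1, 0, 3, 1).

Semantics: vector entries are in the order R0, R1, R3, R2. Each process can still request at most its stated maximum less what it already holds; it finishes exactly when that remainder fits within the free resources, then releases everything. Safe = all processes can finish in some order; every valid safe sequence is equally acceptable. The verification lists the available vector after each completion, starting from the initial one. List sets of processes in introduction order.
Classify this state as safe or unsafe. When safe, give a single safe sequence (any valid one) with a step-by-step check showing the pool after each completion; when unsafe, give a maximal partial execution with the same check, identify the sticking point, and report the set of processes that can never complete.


SAFE — a valid safe sequence is T2, T7, T6, T3.
Key observation: at T2 the run first touches a limit — (1, 0, 3, 1) against (1, 0, 3, 1), exact on a resource it actually requests.
Verifying each step:
  pool = (1, 0, 3, 1)
  T2 needs (1, 0, 3, 1) <= (1, 0, 3, 1) -> finishes; pool += (0, 2, 0, 1) = (1, 2, 3, 2)
  T7 needs (1, 1, 1, 1) <= (1, 2, 3, 2) -> finishes; pool += (0, 1, 2, 1) = (1, 3, 5, 3)
  T6 needs (0, 1, 3, 3) <= (1, 3, 5, 3) -> finishes; pool += (0, 0, 1, 3) = (1, 3, 6, 6)
  T3 needs (1, 3, 2, 4) <= (1, 3, 6, 6) -> finishes; pool += (3, 1, 0, 2) = (4, 4, 6, 8)


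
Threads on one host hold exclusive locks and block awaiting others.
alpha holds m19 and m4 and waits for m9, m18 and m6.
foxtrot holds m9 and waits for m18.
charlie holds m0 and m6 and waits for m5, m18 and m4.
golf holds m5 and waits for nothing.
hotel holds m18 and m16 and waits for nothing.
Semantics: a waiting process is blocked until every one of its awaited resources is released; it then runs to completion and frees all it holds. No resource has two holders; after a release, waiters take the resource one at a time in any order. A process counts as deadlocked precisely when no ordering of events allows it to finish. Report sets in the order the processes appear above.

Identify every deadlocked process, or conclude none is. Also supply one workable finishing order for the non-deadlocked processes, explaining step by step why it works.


Deadlocked set: alpha and charlie.
Key observation: alpha -> charlie -> alpha is a circular wait — nothing in it can go first; no other process is dragged down with it.
One completion order for the rest: hotel, foxtrot, golf.
Step-by-step check:
  run hotel (it waits on nothing); releases m18 and m16
  foxtrot waits on m18 — all released -> runs and releases m9
  run golf (it waits on nothing); releases m5


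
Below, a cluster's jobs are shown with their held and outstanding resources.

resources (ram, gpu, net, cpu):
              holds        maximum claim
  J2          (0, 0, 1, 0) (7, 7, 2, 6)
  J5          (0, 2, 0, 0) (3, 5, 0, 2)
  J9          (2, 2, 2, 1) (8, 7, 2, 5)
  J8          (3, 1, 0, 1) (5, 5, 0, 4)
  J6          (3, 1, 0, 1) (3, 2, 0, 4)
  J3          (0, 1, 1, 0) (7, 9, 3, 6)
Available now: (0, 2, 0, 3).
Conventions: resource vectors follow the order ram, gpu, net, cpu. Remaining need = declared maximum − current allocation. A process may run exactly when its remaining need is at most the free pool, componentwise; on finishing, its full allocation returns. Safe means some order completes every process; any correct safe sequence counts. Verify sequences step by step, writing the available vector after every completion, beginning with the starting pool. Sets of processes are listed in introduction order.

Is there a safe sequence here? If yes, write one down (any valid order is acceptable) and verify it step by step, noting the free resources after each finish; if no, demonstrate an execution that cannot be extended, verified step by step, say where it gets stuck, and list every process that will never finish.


SAFE, for example via the order J6, J5, J8, J9, J3, J2.
Key observation: at J6 the run first touches a limit — (0, 1, 0, 3) against (0, 2, 0, 3), exact on a resource it actually requests.
Check, step by step:
  pool = (0, 2, 0, 3)
  J6: need (0, 1, 0, 3) fits (0, 2, 0, 3); releases (3, 1, 0, 1), pool now (3, 3, 0, 4)
  J5: need (3, 3, 0, 2) fits (3, 3, 0, 4); releases (0, 2, 0, 0), pool now (3, 5, 0, 4)
  J8: need (2, 4, 0, 3) fits (3, 5, 0, 4); releases (3, 1, 0, 1), pool now (6, 6, 0, 5)
  J9: need (6, 5, 0, 4) fits (6, 6, 0, 5); releases (2, 2, 2, 1), pool now (8, 8, 2, 6)
  J3: need (7, 8, 2, 6) fits (8, 8, 2, 6); releases (0, 1, 1, 0), pool now (8, 9, 3, 6)
  J2: need (7, 7, 1, 6) fits (8, 9, 3, 6); releases (0, 0, 1, 0), pool now (8, 9, 4, 6)


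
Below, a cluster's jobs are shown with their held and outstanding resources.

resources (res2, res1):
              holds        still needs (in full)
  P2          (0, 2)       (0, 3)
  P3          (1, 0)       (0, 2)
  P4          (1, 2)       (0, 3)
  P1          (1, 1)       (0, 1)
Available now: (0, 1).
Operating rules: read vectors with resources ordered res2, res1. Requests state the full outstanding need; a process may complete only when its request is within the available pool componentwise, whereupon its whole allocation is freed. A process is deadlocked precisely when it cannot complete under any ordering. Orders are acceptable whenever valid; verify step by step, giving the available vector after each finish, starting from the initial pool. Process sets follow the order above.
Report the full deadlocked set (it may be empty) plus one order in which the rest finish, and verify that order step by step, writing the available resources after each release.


Deadlocked set: P2 and P4.
Key observation: even finishing P1, P3 leaves just (2, 2) free — too little res1 for any of the remaining processes.
One completion order for the rest: P1, P3. Walking it through:
  pool = (0, 1)
  P1 needs (0, 1) <= (0, 1) -> finishes; pool += (1, 1) = (1, 2)
  P3 needs (0, 2) <= (1, 2) -> finishes; pool += (1, 0) = (2, 2)
None of the blocked processes ever fits:
  P2 cannot run: need (0, 3) vs free (2, 2) (insufficient res1)
  P4 cannot run: need (0, 3) vs free (2, 2) (insufficient res1)


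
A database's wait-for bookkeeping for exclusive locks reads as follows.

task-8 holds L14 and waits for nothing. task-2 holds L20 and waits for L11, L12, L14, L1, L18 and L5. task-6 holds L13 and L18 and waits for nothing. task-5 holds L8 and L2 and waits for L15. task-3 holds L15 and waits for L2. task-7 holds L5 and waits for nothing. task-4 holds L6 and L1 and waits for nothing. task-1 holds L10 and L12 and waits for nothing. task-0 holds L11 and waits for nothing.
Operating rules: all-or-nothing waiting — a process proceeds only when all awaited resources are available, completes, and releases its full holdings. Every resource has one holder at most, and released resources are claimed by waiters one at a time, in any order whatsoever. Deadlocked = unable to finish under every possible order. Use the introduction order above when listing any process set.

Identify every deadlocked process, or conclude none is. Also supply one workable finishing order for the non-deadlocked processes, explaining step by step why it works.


The deadlocked set is task-5 and task-3.
Key observation: along task-5 -> task-3 -> task-5, each member waits on what the next one holds — a deadlock; no other process is dragged down with it.
A valid finishing order for the others: task-8, task-6, task-4, task-1, task-7, task-0, task-2.
Verifying each step:
  task-8 waits on nothing -> runs at once and releases L14
  task-6 waits on nothing -> runs at once and releases L13 and L18
  task-4 waits on nothing -> runs at once and releases L6 and L1
  task-1 waits on nothing -> runs at once and releases L10 and L12
  task-7 waits on nothing -> runs at once and releases L5
  task-0 waits on nothing -> runs at once and releases L11
  run task-2 (all its waits — L11, L12, L14, L1, L18 and L5 — are resolved); releases L20


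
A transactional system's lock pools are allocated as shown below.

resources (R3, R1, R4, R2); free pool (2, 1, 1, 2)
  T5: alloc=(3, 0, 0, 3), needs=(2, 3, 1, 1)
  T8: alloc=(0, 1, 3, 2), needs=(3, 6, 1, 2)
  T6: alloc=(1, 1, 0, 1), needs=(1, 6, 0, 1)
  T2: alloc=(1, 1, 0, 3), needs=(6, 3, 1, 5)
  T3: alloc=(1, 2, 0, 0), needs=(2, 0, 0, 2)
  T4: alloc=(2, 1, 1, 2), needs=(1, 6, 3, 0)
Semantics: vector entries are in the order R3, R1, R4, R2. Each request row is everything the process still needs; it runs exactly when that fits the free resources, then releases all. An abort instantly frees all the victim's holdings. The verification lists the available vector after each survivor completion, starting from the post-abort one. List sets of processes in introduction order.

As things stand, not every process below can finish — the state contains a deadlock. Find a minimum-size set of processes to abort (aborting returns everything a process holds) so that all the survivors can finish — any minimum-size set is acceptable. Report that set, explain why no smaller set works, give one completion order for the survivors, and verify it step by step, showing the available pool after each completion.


Minimum abort set: T8 and T6.
Key observation: before aborting T8 and T6, T4 was permanently blocked — no order could ever run it; afterwards it completes at step 4.
No one abort is enough; case by case: T5 alone leaves T8 blocked (short on R1); T8 alone leaves T6 blocked (short on R1); T6 alone leaves T8 blocked (short on R1); T2 alone leaves T8 blocked (short on R1); T3 alone leaves T8 blocked (short on R1); T4 alone leaves T8 blocked (short on R1).
One survivor order: T5, T2, T3, T4. Verifying each step (post-abort pool first):
  pool = (3, 3, 4, 5)
  T5: need (2, 3, 1, 1) fits (3, 3, 4, 5); releases (3, 0, 0, 3), pool now (6, 3, 4, 8)
  T2: need (6, 3, 1, 5) fits (6, 3, 4, 8); releases (1, 1, 0, 3), pool now (7, 4, 4, 11)
  T3: need (2, 0, 0, 2) fits (7, 4, 4, 11); releases (1, 2, 0, 0), pool now (8, 6, 4, 11)
  T4: need (1, 6, 3, 0) fits (8, 6, 4, 11); releases (2, 1, 1, 2), pool now (10, 7, 5, 13)


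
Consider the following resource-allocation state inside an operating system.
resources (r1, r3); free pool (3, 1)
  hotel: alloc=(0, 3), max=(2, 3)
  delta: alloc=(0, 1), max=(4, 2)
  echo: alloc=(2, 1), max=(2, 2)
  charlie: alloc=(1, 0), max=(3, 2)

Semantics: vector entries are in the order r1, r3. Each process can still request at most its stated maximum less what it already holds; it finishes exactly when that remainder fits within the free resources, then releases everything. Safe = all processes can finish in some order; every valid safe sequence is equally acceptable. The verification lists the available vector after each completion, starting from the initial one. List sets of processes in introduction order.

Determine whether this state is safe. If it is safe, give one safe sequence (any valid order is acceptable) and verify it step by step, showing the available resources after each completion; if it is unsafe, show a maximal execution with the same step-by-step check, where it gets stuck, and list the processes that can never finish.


SAFE, for example via the order echo, charlie, delta, hotel.
Key observation: echo is the earliest step where a requested resource binds exactly: need (0, 1), pool (3, 1) at its turn.
Step-by-step check:
  pool = (3, 1)
  run echo (needs (0, 1), free (3, 1)); after release of (2, 1) the pool is (5, 2)
  run charlie (needs (2, 2), free (5, 2)); after release of (1, 0) the pool is (6, 2)
  run delta (needs (4, 1), free (6, 2)); after release of (0, 1) the pool is (6, 3)
  run hotel (needs (2, 0), free (6, 3)); after release of (0, 3) the pool is (6, 6)


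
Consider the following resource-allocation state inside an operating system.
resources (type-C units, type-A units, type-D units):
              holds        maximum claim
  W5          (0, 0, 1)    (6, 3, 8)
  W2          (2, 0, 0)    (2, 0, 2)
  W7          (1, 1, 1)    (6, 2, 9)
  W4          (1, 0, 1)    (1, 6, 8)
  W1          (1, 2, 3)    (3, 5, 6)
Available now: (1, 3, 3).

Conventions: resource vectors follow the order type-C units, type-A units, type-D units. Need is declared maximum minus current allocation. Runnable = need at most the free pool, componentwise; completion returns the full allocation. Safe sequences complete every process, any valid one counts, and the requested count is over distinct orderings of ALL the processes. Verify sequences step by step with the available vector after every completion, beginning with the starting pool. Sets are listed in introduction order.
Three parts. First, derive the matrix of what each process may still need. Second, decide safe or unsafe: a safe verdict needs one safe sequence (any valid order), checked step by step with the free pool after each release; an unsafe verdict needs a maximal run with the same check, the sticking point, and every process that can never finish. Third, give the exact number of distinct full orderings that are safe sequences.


(1) Need matrix, components ordered type-C units, type-A units, type-D units:
  W5: (6, 3, 7)
  W2: (0, 0, 2)
  W7: (5, 1, 8)
  W4: (0, 6, 7)
  W1: (2, 3, 3)
(2) UNSAFE.
Key observation: once W2, W1 finish, the pool peaks at (4, 5, 6) — and every remaining process still needs more type-D units than that.
The run W2, W1 cannot be extended any further. Walking it through:
  pool = (1, 3, 3)
  W2 needs (0, 0, 2) <= (1, 3, 3) -> finishes; pool += (2, 0, 0) = (3, 3, 3)
  W1 needs (2, 3, 3) <= (3, 3, 3) -> finishes; pool += (1, 2, 3) = (4, 5, 6)
  W5 cannot run: need (6, 3, 7) vs free (4, 5, 6) (insufficient type-C units and type-D units)
  W7 cannot run: need (5, 1, 8) vs free (4, 5, 6) (insufficient type-C units and type-D units)
  W4 cannot run: need (0, 6, 7) vs free (4, 5, 6) (insufficient type-A units and type-D units)
Never able to finish: W5, W7 and W4.
(3) Exactly 0 of the possible complete orderings are safe sequences.


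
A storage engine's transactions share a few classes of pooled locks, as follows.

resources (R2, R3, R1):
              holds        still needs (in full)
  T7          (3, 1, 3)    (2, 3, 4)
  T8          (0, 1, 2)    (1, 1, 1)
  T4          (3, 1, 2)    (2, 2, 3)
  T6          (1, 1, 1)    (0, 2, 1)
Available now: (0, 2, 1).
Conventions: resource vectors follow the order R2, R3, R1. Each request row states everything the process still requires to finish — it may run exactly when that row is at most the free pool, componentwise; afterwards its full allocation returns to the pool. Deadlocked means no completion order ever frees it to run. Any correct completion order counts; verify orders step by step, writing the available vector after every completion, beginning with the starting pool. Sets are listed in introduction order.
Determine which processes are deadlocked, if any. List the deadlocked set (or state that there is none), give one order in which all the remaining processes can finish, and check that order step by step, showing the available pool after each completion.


Deadlocked set: T7 and T4.
Key observation: even finishing T6, T8 leaves just (1, 4, 4) free — too little R2 for any of the remaining processes.
The rest can finish in the order T6, T8. Check, step by step:
  pool = (0, 2, 1)
  T6 needs (0, 2, 1) <= (0, 2, 1) -> finishes; pool += (1, 1, 1) = (1, 3, 2)
  T8 needs (1, 1, 1) <= (1, 3, 2) -> finishes; pool += (0, 1, 2) = (1, 4, 4)
The stuck group stays short no matter what:
  blocked: T7 wants (2, 3, 4), pool (1, 4, 4) — not enough R2
  blocked: T4 wants (2, 2, 3), pool (1, 4, 4) — not enough R2


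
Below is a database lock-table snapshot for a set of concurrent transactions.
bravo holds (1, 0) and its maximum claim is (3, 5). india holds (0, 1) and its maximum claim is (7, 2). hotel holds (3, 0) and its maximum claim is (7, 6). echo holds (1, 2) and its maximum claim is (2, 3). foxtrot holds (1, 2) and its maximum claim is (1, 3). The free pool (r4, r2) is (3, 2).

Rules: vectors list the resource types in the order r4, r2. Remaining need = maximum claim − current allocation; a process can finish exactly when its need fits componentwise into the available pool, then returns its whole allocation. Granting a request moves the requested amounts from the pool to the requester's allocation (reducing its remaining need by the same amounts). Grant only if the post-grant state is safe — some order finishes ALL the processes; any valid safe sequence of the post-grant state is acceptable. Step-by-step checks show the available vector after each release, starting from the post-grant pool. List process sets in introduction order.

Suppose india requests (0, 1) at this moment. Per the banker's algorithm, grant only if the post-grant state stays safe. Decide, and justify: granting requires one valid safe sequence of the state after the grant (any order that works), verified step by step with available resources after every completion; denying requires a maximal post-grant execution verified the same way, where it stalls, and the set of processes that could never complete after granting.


DENY: after the grant no complete ordering would exist.
Key observation: after foxtrot, echo, bravo the pool peaks at (6, 5), and each blocked process is short somewhere: india on r4; hotel on r2.
After a pretend grant, a maximal execution: foxtrot, echo, bravo — then nothing else fits. Check, step by step:
  pool = (3, 1)
  run foxtrot (needs (0, 1), free (3, 1)); after release of (1, 2) the pool is (4, 3)
  run echo (needs (1, 1), free (4, 3)); after release of (1, 2) the pool is (5, 5)
  run bravo (needs (2, 5), free (5, 5)); after release of (1, 0) the pool is (6, 5)
  india still needs (7, 0) but only (6, 5) is free — short on r4
  hotel still needs (4, 6) but only (6, 5) is free — short on r2
Processes that could never finish after the grant: india and hotel.


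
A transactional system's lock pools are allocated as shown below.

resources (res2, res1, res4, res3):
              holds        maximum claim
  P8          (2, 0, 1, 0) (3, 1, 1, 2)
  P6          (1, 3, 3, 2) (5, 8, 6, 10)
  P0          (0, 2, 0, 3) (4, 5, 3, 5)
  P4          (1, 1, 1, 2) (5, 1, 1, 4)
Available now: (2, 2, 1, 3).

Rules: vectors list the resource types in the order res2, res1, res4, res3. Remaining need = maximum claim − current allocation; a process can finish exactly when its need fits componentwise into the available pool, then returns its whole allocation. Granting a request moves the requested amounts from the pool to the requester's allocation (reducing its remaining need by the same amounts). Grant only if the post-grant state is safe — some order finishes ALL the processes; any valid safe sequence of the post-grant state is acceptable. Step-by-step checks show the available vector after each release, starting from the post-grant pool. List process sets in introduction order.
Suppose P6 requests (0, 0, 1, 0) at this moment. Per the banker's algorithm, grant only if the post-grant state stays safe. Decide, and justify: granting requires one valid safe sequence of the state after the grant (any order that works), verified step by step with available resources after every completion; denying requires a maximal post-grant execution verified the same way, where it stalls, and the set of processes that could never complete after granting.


DENY: after the grant no complete ordering would exist.
Key observation: after P8, P4 the pool peaks at (5, 3, 2, 5), and each blocked process is short somewhere: P6 on res1, res3; P0 on res4.
After a pretend grant, a maximal execution: P8, P4 — then nothing else fits. Walking it through:
  pool = (2, 2, 0, 3)
  run P8 (needs (1, 1, 0, 2), free (2, 2, 0, 3)); after release of (2, 0, 1, 0) the pool is (4, 2, 1, 3)
  run P4 (needs (4, 0, 0, 2), free (4, 2, 1, 3)); after release of (1, 1, 1, 2) the pool is (5, 3, 2, 5)
  P6 still needs (4, 5, 2, 8) but only (5, 3, 2, 5) is free — short on res1 and res3
  P0 still needs (4, 3, 3, 2) but only (5, 3, 2, 5) is free — short on res4
Had the request been granted, P6 and P0 could never finish.


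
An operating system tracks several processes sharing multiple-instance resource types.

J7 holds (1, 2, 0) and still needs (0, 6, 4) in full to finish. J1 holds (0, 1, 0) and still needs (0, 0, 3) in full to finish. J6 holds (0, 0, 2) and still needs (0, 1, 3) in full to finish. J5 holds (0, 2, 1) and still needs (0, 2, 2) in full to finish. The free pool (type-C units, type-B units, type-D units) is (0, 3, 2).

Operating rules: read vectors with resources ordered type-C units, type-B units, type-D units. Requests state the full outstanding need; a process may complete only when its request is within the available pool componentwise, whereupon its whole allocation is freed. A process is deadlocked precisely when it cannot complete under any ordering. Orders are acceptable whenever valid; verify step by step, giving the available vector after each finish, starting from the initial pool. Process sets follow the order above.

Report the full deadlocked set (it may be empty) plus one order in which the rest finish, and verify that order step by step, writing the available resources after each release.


No process is deadlocked.
Key observation: there is always a runnable process — J5 first — so the state unwinds completely.
The rest can finish in the order J5, J1, J6, J7. Verifying each step:
  pool = (0, 3, 2)
  J5 needs (0, 2, 2) <= (0, 3, 2) -> finishes; pool += (0, 2, 1) = (0, 5, 3)
  J1 needs (0, 0, 3) <= (0, 5, 3) -> finishes; pool += (0, 1, 0) = (0, 6, 3)
  J6 needs (0, 1, 3) <= (0, 6, 3) -> finishes; pool += (0, 0, 2) = (0, 6, 5)
  J7 needs (0, 6, 4) <= (0, 6, 5) -> finishes; pool += (1, 2, 0) = (1, 8, 5)


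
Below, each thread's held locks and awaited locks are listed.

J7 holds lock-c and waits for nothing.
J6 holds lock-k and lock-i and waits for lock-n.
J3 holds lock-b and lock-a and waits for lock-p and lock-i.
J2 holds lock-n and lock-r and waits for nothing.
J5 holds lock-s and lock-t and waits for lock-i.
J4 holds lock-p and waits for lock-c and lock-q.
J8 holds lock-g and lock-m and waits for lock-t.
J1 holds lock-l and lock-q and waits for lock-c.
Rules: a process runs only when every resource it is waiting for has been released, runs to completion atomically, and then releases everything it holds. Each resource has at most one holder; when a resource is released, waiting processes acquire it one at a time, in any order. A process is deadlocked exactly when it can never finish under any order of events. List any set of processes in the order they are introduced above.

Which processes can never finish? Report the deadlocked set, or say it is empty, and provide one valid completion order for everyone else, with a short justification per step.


The deadlocked set is empty.
Key observation: although several processes wait, no cycle exists — each chain bottoms out at a free runner.
The rest can finish in the order J2, J7, J6, J5, J8, J1, J4, J3.
Step-by-step check:
  run J2 (it waits on nothing); releases lock-n and lock-r
  run J7 (it waits on nothing); releases lock-c
  J6: everything it awaited (lock-n) is free; runs, freeing lock-k and lock-i
  J5: everything it awaited (lock-i) is free; runs, freeing lock-s and lock-t
  J8: everything it awaited (lock-t) is free; runs, freeing lock-g and lock-m
  J1: everything it awaited (lock-c) is free; runs, freeing lock-l and lock-q
  J4: everything it awaited (lock-c and lock-q) is free; runs, freeing lock-p
  J3: everything it awaited (lock-p and lock-i) is free; runs, freeing lock-b and lock-a


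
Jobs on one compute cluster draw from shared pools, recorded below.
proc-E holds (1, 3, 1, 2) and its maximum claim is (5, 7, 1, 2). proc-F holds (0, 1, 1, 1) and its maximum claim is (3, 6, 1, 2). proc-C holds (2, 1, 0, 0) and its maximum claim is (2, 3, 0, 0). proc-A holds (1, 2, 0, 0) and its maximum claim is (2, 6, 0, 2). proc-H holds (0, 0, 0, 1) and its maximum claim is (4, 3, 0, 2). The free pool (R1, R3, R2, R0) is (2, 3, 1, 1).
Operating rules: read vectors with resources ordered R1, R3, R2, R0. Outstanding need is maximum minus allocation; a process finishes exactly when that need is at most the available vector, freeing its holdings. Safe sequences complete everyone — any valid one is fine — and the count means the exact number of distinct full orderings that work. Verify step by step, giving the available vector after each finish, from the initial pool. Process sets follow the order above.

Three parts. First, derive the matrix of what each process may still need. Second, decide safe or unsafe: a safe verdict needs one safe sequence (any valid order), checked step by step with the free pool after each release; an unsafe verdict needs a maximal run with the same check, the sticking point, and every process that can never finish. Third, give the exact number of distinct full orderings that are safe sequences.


(1) Outstanding need per process (order R1, R3, R2, R0):
  proc-E: (4, 4, 0, 0)
  proc-F: (3, 5, 0, 1)
  proc-C: (0, 2, 0, 0)
  proc-A: (1, 4, 0, 2)
  proc-H: (4, 3, 0, 1)
(2) SAFE. One safe sequence: proc-C, proc-H, proc-E, proc-F, proc-A.
Key observation: the order's first zero-slack moment is proc-H ((4, 3, 0, 1) needed, (4, 4, 1, 1) free — a requested resource with nothing to spare).
Step-by-step check:
  pool = (2, 3, 1, 1)
  proc-C needs (0, 2, 0, 0) <= (2, 3, 1, 1) -> finishes; pool += (2, 1, 0, 0) = (4, 4, 1, 1)
  proc-H needs (4, 3, 0, 1) <= (4, 4, 1, 1) -> finishes; pool += (0, 0, 0, 1) = (4, 4, 1, 2)
  proc-E needs (4, 4, 0, 0) <= (4, 4, 1, 2) -> finishes; pool += (1, 3, 1, 2) = (5, 7, 2, 4)
  proc-F needs (3, 5, 0, 1) <= (5, 7, 2, 4) -> finishes; pool += (0, 1, 1, 1) = (5, 8, 3, 5)
  proc-A needs (1, 4, 0, 2) <= (5, 8, 3, 5) -> finishes; pool += (1, 2, 0, 0) = (6, 10, 3, 5)
(3) Precisely 10 of the possible complete orderings are safe sequences.


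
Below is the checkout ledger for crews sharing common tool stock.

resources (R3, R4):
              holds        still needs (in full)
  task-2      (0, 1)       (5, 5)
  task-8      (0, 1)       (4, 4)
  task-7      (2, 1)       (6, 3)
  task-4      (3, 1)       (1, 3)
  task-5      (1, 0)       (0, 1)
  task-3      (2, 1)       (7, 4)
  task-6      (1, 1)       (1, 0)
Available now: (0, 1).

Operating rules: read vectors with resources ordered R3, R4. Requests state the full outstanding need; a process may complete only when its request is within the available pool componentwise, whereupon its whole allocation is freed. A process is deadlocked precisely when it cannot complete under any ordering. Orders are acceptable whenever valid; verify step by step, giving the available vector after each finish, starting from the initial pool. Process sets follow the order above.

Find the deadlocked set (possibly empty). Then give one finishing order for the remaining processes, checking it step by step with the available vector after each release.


Deadlocked set: task-2, task-8, task-7, task-4 and task-3.
Key observation: after task-5, task-6 complete, (2, 2) is the best the pool ever gets, yet each leftover process wants more R4.
A valid finishing order for the others: task-5, task-6. Verifying each step:
  pool = (0, 1)
  run task-5 (needs (0, 1), free (0, 1)); after release of (1, 0) the pool is (1, 1)
  run task-6 (needs (1, 0), free (1, 1)); after release of (1, 1) the pool is (2, 2)
The blocked processes can never fit:
  task-2 cannot run: need (5, 5) vs free (2, 2) (insufficient R3 and R4)
  task-8 cannot run: need (4, 4) vs free (2, 2) (insufficient R3 and R4)
  task-7 cannot run: need (6, 3) vs free (2, 2) (insufficient R3 and R4)
  task-4 cannot run: need (1, 3) vs free (2, 2) (insufficient R4)
  task-3 cannot run: need (7, 4) vs free (2, 2) (insufficient R3 and R4)


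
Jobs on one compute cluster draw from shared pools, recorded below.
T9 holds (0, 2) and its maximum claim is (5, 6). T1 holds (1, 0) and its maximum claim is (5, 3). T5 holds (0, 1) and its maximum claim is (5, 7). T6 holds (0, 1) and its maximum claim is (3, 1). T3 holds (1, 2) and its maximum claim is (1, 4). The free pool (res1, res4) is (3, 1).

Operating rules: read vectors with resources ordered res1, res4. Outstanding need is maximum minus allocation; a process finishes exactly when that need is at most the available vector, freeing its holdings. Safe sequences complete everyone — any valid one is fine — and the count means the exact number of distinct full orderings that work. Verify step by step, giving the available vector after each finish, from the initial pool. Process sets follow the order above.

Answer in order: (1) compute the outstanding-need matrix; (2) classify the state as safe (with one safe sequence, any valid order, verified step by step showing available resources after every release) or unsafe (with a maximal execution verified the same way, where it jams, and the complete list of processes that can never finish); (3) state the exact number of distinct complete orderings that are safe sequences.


(1) Remaining need (order res1, res4):
  T9: (5, 4)
  T1: (4, 3)
  T5: (5, 6)
  T6: (3, 0)
  T3: (0, 2)
(2) The state is SAFE; one workable sequence: T6, T3, T1, T9, T5.
Key observation: the first exact fit in this order is T6 — it needs (3, 0) with (3, 1) free, meeting a requested resource to the last unit.
Walking it through:
  pool = (3, 1)
  T6: need (3, 0) fits (3, 1); releases (0, 1), pool now (3, 2)
  T3: need (0, 2) fits (3, 2); releases (1, 2), pool now (4, 4)
  T1: need (4, 3) fits (4, 4); releases (1, 0), pool now (5, 4)
  T9: need (5, 4) fits (5, 4); releases (0, 2), pool now (5, 6)
  T5: need (5, 6) fits (5, 6); releases (0, 1), pool now (5, 7)
(3) The exact count: 1 of the possible complete orderings is a safe sequence.


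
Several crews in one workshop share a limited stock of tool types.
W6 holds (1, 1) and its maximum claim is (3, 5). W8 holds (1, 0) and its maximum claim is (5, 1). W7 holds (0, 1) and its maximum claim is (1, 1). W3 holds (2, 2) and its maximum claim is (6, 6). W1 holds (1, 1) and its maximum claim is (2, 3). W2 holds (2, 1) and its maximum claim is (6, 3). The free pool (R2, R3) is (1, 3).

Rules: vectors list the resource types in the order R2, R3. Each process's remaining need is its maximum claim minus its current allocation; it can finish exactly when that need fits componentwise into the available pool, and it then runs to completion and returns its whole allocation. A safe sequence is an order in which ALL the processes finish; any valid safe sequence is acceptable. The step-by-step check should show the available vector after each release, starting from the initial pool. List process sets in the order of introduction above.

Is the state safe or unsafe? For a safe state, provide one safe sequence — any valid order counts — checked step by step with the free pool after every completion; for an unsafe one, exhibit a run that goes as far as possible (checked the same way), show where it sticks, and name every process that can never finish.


UNSAFE — no complete ordering exists.
Key observation: even finishing W7, W1, W6 leaves just (3, 6) free — too little R2 for any of the remaining processes.
A maximal execution: W7, W1, W6 — then nothing else fits. Walking it through:
  pool = (1, 3)
  W7: need (1, 0) fits (1, 3); releases (0, 1), pool now (1, 4)
  W1: need (1, 2) fits (1, 4); releases (1, 1), pool now (2, 5)
  W6: need (2, 4) fits (2, 5); releases (1, 1), pool now (3, 6)
  W8 still needs (4, 1) but only (3, 6) is free — short on R2
  W3 still needs (4, 4) but only (3, 6) is free — short on R2
  W2 still needs (4, 2) but only (3, 6) is free — short on R2
Processes that can never finish: W8, W3 and W2.


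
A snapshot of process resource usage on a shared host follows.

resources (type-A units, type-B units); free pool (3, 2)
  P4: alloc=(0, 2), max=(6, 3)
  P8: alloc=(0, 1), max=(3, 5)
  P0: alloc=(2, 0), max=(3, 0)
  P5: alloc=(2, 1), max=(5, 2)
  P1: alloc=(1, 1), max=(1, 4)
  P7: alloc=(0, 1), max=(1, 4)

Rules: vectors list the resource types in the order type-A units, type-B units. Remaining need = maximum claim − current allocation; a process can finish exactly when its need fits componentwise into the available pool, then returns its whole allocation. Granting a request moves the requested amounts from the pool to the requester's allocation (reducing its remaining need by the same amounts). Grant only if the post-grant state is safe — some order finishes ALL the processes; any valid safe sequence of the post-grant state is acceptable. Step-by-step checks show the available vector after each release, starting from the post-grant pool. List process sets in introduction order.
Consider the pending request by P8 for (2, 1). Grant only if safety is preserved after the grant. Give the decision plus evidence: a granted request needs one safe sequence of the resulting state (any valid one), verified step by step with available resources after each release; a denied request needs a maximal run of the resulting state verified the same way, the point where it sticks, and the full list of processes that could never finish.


DENY — the pretend-granted state is unsafe.
Key observation: after P0, P5 the pool peaks at (5, 2), and each blocked process is short somewhere: P4 on type-A units; P8 on type-B units; P1 on type-B units; P7 on type-B units.
After a pretend grant, a maximal execution: P0, P5 — then nothing else fits. Verifying each step:
  pool = (1, 1)
  P0: need (1, 0) fits (1, 1); releases (2, 0), pool now (3, 1)
  P5: need (3, 1) fits (3, 1); releases (2, 1), pool now (5, 2)
  P4 still needs (6, 1) but only (5, 2) is free — short on type-A units
  P8 still needs (1, 3) but only (5, 2) is free — short on type-B units
  P1 still needs (0, 3) but only (5, 2) is free — short on type-B units
  P7 still needs (1, 3) but only (5, 2) is free — short on type-B units
Had the request been granted, P4, P8, P1 and P7 could never finish.


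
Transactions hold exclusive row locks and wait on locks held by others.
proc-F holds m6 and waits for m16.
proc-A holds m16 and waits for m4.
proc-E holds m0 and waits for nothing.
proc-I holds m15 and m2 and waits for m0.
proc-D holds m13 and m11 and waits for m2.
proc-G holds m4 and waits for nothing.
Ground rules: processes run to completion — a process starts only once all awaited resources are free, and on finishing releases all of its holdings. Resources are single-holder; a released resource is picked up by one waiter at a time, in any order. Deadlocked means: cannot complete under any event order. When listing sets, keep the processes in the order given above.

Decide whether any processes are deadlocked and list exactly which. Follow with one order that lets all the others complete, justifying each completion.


No process is deadlocked.
Key observation: there is no circular wait here — follow any chain and it reaches a process that is free to run now.
The rest can finish in the order proc-G, proc-E, proc-I, proc-A, proc-F, proc-D.
Check, step by step:
  run proc-G (it waits on nothing); releases m4
  run proc-E (it waits on nothing); releases m0
  proc-I waits on m0 — all released -> runs and releases m15 and m2
  proc-A waits on m4 — all released -> runs and releases m16
  proc-F waits on m16 — all released -> runs and releases m6
  proc-D waits on m2 — all released -> runs and releases m13 and m11


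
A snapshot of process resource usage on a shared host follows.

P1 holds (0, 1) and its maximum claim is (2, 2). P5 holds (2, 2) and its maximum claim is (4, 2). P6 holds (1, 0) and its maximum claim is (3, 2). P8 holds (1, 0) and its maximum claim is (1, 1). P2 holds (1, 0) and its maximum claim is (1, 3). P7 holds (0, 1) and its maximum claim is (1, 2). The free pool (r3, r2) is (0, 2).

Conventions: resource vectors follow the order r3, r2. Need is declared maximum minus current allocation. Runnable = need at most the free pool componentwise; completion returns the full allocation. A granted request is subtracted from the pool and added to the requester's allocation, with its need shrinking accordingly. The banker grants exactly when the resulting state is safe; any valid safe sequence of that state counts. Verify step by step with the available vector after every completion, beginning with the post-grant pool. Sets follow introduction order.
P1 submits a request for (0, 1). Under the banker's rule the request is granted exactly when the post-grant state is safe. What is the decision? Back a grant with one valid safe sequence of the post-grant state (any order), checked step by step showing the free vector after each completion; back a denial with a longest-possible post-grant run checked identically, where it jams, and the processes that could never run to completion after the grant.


DENY — the pretend-granted state is unsafe.
Key observation: after P8, P7 the pool peaks at (1, 2), and each blocked process is short somewhere: P1 on r3; P5 on r3; P6 on r3; P2 on r2.
On the post-grant state, P8, P7 is a maximal run — nothing extends it. Walking it through:
  pool = (0, 1)
  P8: need (0, 1) fits (0, 1); releases (1, 0), pool now (1, 1)
  P7: need (1, 1) fits (1, 1); releases (0, 1), pool now (1, 2)
  blocked: P1 wants (2, 0), pool (1, 2) — not enough r3
  blocked: P5 wants (2, 0), pool (1, 2) — not enough r3
  blocked: P6 wants (2, 2), pool (1, 2) — not enough r3
  blocked: P2 wants (0, 3), pool (1, 2) — not enough r2
Processes that could never finish after the grant: P1, P5, P6 and P2.


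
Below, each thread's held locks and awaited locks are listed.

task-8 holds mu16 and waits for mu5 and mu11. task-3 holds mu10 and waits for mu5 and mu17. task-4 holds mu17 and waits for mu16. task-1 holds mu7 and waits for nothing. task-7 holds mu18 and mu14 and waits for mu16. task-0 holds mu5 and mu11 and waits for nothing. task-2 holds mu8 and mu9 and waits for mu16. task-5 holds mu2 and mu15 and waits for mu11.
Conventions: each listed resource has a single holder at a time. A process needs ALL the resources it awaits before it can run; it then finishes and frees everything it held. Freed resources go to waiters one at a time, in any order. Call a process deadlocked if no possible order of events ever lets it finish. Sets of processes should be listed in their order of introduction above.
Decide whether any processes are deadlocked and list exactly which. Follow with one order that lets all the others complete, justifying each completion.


The deadlocked set is empty.
Key observation: although several processes wait, no cycle exists — each chain bottoms out at a free runner.
The rest can finish in the order task-0, task-5, task-8, task-4, task-7, task-1, task-2, task-3.
Check, step by step:
  task-0 waits on nothing -> runs at once and releases mu5 and mu11
  task-5 waits on mu11 — all released -> runs and releases mu2 and mu15
  task-8 waits on mu5 and mu11 — all released -> runs and releases mu16
  task-4 waits on mu16 — all released -> runs and releases mu17
  task-7 waits on mu16 — all released -> runs and releases mu18 and mu14
  task-1 waits on nothing -> runs at once and releases mu7
  task-2 waits on mu16 — all released -> runs and releases mu8 and mu9
  task-3 waits on mu5 and mu17 — all released -> runs and releases mu10
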